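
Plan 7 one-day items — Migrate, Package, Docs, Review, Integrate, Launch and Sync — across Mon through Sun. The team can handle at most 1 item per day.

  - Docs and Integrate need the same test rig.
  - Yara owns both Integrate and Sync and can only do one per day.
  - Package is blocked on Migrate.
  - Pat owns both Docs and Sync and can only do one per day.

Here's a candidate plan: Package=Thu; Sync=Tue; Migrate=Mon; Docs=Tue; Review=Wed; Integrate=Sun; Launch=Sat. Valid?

No. Pat owns both Docs and Sync and can only do one per day is not satisfied.

Yara owns both Integrate and Sync and can only do one per day — holds.
The team can handle at most 1 item per day — violated.
Package is blocked on Migrate — holds.
Docs and Integrate need the same test rig — holds.
Pat owns both Docs and Sync and can only do one per day — violated.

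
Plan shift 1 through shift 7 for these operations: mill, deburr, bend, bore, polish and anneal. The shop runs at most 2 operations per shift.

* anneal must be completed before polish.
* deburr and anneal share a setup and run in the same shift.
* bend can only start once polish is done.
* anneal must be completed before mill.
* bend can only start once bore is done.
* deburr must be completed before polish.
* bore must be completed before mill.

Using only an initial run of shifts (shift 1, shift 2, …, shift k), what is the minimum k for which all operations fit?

The precedence chain requires at least 3 distinct shifts.
With at most 2 per shift and 6 operations, at least 3 shifts are needed.
3 works (last occupied shift: shift 3): for example bend in shift 3, deburr in shift 1, anneal in shift 1, polish in shift 2, mill in shift 3, bore in shift 2.

3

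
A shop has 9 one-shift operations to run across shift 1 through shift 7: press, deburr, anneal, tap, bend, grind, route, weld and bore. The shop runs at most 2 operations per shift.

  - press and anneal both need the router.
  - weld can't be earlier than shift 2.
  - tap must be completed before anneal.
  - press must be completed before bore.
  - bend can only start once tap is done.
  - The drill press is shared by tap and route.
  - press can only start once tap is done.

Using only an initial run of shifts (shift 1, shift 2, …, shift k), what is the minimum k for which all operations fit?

The precedence chain requires at least 3 distinct shifts.
With at most 2 per shift and 9 operations, at least 5 shifts are needed.
5 works (last occupied shift: shift 5): for example bend=shift 3, deburr=shift 1, tap=shift 1, grind=shift 4, bore=shift 4, weld=shift 2, press=shift 2, anneal=shift 3, route=shift 5.

5 shifts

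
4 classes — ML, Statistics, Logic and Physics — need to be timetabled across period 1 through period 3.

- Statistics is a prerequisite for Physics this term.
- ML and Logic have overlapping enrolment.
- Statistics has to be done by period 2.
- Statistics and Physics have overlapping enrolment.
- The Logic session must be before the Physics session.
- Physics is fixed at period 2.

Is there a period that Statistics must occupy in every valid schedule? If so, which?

Statistics's window is period 1–period 2.
Physics is fixed at period 2, and Statistics can't share a period with Physics.
So Statistics must be period 1.

period 1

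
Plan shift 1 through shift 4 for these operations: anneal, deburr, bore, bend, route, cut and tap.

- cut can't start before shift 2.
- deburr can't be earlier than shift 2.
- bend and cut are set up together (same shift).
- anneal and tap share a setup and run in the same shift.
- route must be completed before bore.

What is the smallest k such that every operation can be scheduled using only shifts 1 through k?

The precedence chain requires at least 2 distinct shifts.
2 works (last occupied shift: shift 2): for example bore -> shift 2; cut -> shift 2; bend -> shift 2; anneal -> shift 1; route -> shift 1; deburr -> shift 2; tap -> shift 1.

2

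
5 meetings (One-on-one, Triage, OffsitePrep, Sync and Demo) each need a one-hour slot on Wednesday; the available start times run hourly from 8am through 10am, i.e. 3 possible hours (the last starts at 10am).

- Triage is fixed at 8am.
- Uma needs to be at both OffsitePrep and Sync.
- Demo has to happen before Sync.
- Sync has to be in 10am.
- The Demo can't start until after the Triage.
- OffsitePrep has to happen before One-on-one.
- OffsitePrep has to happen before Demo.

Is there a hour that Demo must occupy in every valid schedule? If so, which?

9am

Triage is fixed at 8am and must come before Demo, so Demo is at least 9am.
Sync is fixed at 10am and must come after Demo, so Demo is at most 9am.
So Demo must be 9am.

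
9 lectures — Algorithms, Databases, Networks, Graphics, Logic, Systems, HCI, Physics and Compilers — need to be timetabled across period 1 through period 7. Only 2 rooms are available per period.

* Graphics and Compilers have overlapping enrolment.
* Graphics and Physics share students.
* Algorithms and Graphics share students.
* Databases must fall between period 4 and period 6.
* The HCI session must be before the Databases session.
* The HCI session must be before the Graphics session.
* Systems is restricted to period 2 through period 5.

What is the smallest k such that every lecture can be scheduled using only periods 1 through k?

5

The precedence chain requires at least 2 distinct periods.
With at most 2 per period and 9 lectures, at least 5 periods are needed.
Databases can't be placed before period 4, so the schedule must run through at least period 4.
5 works (last occupied period: period 5): for example Physics -> period 4, Systems -> period 2, Graphics -> period 2, HCI -> period 1, Logic -> period 3, Compilers -> period 5, Databases -> period 4, Algorithms -> period 1, Networks -> period 3.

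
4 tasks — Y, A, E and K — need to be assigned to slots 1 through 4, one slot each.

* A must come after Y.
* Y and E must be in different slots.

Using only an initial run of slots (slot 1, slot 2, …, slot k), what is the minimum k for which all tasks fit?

The precedence chain requires at least 2 distinct slots.
2 works (last occupied slot: 2): for example A in 2, Y in 1, E in 2, K in 1.

2 slots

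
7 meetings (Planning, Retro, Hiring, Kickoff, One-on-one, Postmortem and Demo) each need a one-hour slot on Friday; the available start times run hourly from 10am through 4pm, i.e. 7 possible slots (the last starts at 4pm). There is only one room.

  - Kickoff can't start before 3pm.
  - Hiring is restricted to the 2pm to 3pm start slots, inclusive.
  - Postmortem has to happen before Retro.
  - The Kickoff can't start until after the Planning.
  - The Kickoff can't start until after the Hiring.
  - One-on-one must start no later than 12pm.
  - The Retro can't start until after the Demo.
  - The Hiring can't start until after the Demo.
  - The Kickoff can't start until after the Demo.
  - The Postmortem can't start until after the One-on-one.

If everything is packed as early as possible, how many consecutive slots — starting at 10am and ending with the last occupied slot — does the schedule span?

The precedence chain requires at least 3 distinct slots.
With at most 1 per slot and 7 meetings, at least 7 slots are needed.
Kickoff can't be placed before 3pm — that is slot 6 counting from 10am — so the schedule must run through at least 6 slots.
7 works (last occupied slot: 4pm): for example Planning in 1pm, Kickoff in 3pm, One-on-one in 10am, Retro in 4pm, Hiring in 2pm, Postmortem in 12pm, Demo in 11am.

7 slots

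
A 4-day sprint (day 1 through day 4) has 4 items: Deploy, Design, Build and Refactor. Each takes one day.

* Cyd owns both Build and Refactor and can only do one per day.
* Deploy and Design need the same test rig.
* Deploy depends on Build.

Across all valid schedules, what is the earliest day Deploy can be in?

Precedence pushes Deploy to at least day 2.
Deploy at day 2 is achievable: Design=day 1; Refactor=day 2; Deploy=day 2; Build=day 1.

day 2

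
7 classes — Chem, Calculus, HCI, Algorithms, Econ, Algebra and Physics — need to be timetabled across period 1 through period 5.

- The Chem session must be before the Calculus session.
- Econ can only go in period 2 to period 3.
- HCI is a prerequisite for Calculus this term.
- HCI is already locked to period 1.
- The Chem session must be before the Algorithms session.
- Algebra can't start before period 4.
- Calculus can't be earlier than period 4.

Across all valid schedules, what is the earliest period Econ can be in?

period 2

Econ is available from period 2; Econ's own window allows nothing later than period 3.
Econ at period 2 is achievable: Algorithms=period 2, HCI=period 1, Algebra=period 4, Econ=period 2, Calculus=period 4, Chem=period 1, Physics=period 1.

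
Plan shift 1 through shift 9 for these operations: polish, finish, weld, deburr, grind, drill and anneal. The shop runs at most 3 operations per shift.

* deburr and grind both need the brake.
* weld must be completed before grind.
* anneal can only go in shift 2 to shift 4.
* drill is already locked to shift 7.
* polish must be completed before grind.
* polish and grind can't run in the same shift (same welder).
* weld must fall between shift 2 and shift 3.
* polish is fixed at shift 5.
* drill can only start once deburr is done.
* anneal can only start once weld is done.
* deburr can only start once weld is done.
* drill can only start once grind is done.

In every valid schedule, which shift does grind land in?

polish is fixed at shift 5 and must come before grind, so grind is at least shift 6.
drill is fixed at shift 7 and must come after grind, so grind is at most shift 6.
So grind must be shift 6.

shift 6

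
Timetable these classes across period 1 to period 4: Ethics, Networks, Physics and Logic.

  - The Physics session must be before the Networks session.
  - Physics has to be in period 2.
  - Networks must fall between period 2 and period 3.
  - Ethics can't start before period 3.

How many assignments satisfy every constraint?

Splitting on Ethics: it can be period 3 (4), period 4 (4). Listing each branch's schedules as (Networks, Physics, Logic) by period number:
Ethics=period 3: (3,2,1) (3,2,2) (3,2,3) (3,2,4) — 4.
Ethics=period 4: (3,2,1) (3,2,2) (3,2,3) (3,2,4) — 4.
Summing: 4 + 4 = 8.

8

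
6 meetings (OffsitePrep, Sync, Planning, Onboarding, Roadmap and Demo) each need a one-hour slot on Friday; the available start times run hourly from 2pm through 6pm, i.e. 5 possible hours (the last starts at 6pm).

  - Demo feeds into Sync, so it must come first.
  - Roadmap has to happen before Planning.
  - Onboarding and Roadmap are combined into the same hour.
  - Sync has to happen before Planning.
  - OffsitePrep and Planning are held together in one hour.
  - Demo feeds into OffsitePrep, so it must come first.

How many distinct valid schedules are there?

35

Splitting on OffsitePrep: it can be 4pm (2), 5pm (9), 6pm (24). Listing each branch's schedules as (Sync, Planning, Onboarding, Roadmap, Demo):
OffsitePrep=4pm: (3pm,4pm,2pm,2pm,2pm) (3pm,4pm,3pm,3pm,2pm) — 2.
OffsitePrep=5pm: (3pm,5pm,2pm,2pm,2pm) (3pm,5pm,3pm,3pm,2pm) (3pm,5pm,4pm,4pm,2pm) (4pm,5pm,2pm,2pm,2pm) (4pm,5pm,2pm,2pm,3pm) (4pm,5pm,3pm,3pm,2pm) (4pm,5pm,3pm,3pm,3pm) (4pm,5pm,4pm,4pm,2pm) (4pm,5pm,4pm,4pm,3pm) — 9.
OffsitePrep=6pm: (3pm,6pm,2pm,2pm,2pm) (3pm,6pm,3pm,3pm,2pm) (3pm,6pm,4pm,4pm,2pm) (3pm,6pm,5pm,5pm,2pm) (4pm,6pm,2pm,2pm,2pm) (4pm,6pm,2pm,2pm,3pm) (4pm,6pm,3pm,3pm,2pm) (4pm,6pm,3pm,3pm,3pm) (4pm,6pm,4pm,4pm,2pm) (4pm,6pm,4pm,4pm,3pm) (4pm,6pm,5pm,5pm,2pm) (4pm,6pm,5pm,5pm,3pm) (5pm,6pm,2pm,2pm,2pm) (5pm,6pm,2pm,2pm,3pm) (5pm,6pm,2pm,2pm,4pm) (5pm,6pm,3pm,3pm,2pm) (5pm,6pm,3pm,3pm,3pm) (5pm,6pm,3pm,3pm,4pm) (5pm,6pm,4pm,4pm,2pm) (5pm,6pm,4pm,4pm,3pm) (5pm,6pm,4pm,4pm,4pm) (5pm,6pm,5pm,5pm,2pm) (5pm,6pm,5pm,5pm,3pm) (5pm,6pm,5pm,5pm,4pm) — 24.
Summing: 2 + 9 + 24 = 35.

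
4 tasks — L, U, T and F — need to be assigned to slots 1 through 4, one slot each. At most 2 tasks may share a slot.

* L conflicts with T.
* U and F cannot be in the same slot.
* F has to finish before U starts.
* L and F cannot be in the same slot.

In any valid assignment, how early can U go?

Precedence pushes U to at least 2.
U at 2 is achievable: F=1, L=2, U=2, T=1.

2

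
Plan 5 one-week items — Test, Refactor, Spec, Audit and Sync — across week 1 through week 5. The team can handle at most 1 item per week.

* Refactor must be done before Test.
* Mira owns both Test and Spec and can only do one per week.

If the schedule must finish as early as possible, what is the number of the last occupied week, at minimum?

The precedence chain requires at least 2 distinct weeks.
With at most 1 per week and 5 tasks, at least 5 weeks are needed.
5 works (last occupied week: week 5): for example Spec -> week 3, Test -> week 2, Sync -> week 5, Refactor -> week 1, Audit -> week 4.

5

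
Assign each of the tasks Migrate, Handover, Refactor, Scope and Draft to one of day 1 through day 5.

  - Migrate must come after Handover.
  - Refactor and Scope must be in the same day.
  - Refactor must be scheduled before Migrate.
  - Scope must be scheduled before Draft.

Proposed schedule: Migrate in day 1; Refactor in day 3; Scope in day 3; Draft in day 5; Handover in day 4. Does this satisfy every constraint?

No. Migrate must come after Handover is not satisfied.

Refactor and Scope must be in the same day — holds.
Refactor must be scheduled before Migrate — violated.
Scope must be scheduled before Draft — holds.
Migrate must come after Handover — violated.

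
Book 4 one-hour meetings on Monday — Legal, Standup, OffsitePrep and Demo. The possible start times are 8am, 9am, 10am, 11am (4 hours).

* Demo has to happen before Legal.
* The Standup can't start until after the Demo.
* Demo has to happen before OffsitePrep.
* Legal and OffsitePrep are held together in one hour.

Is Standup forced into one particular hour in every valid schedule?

No

Standup can be 9am (e.g. Demo -> 8am; OffsitePrep -> 9am; Standup -> 9am; Legal -> 9am) or 10am (e.g. Legal in 9am; Demo in 8am; Standup in 10am; OffsitePrep in 9am).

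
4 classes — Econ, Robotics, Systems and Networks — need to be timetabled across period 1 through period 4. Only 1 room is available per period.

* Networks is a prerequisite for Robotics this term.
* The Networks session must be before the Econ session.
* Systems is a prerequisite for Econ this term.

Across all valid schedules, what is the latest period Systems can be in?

Downstream work caps Systems at period 3.
Systems at period 3 is achievable: Econ -> period 4, Robotics -> period 2, Networks -> period 1, Systems -> period 3.

period 3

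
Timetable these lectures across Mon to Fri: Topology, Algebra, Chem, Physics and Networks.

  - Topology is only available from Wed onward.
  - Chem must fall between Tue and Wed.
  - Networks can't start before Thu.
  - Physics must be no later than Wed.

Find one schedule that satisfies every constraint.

Chem in Tue, Networks in Thu, Topology in Wed, Algebra in Mon, Physics in Mon

Checking: Physics=Mon in [Mon,Wed]; Networks=Thu in [Thu,Fri]; Chem=Tue in [Tue,Wed]; Topology=Wed in [Wed,Fri].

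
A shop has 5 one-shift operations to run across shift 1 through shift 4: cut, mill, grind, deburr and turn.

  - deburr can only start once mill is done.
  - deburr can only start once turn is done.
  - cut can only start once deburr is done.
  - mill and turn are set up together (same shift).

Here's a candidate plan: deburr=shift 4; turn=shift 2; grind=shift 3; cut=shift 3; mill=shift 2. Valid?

deburr can only start once mill is done — holds.
mill and turn are set up together (same shift) — holds.
deburr can only start once turn is done — holds.
cut can only start once deburr is done — violated.

No — it violates: cut can only start once deburr is done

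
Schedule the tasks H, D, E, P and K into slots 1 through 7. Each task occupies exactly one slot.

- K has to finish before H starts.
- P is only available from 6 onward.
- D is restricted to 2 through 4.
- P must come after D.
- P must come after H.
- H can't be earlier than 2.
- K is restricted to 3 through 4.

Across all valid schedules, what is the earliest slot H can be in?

4

H is available from 2; precedence pushes H to at least 4; downstream work caps H at 6.
H at 4 is achievable: K=3; P=6; E=1; H=4; D=2.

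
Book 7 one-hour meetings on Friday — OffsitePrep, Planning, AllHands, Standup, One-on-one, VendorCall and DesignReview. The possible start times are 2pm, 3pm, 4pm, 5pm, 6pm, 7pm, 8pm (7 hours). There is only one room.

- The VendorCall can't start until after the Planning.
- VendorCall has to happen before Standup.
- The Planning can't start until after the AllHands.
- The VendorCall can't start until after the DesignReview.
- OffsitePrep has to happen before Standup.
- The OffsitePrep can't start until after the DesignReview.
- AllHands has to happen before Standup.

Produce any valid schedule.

Planning -> 3pm, DesignReview -> 4pm, VendorCall -> 5pm, One-on-one -> 8pm, Standup -> 7pm, OffsitePrep -> 6pm, AllHands -> 2pm

Checking: OffsitePrep(6pm) before Standup(7pm); AllHands(2pm) before Standup(7pm); Planning(3pm) before VendorCall(5pm); DesignReview(4pm) before OffsitePrep(6pm); VendorCall(5pm) before Standup(7pm); DesignReview(4pm) before VendorCall(5pm); AllHands(2pm) before Planning(3pm); max 1 per hour (cap 1).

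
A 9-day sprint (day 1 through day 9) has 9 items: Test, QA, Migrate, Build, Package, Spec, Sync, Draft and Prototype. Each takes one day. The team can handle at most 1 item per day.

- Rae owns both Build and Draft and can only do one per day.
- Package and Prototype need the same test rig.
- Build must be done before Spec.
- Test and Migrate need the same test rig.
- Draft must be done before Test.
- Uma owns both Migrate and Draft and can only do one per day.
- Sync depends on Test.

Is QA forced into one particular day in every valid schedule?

QA can be day 1 (e.g. Prototype -> day 9, Spec -> day 5, Migrate -> day 7, Draft -> day 2, Package -> day 8, QA -> day 1, Test -> day 3, Sync -> day 6, Build -> day 4) or day 2 (e.g. Sync in day 6; QA in day 2; Draft in day 1; Package in day 8; Build in day 4; Test in day 3; Spec in day 5; Prototype in day 9; Migrate in day 7).

No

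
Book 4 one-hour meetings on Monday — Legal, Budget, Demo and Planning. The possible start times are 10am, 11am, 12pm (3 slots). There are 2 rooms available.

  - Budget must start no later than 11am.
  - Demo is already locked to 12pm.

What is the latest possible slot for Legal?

Legal at 12pm is achievable: Budget -> 10am, Demo -> 12pm, Legal -> 12pm, Planning -> 10am.

12pm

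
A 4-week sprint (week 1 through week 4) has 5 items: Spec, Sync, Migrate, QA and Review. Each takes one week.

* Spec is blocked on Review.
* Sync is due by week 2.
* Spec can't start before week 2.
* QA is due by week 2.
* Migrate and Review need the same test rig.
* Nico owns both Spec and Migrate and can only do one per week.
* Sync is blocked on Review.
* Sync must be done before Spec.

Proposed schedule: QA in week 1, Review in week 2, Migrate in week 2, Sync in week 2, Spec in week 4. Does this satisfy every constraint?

No — it violates: Migrate and Review need the same test rig

Spec is blocked on Review — holds.
Migrate and Review need the same test rig — violated.
Spec can't start before week 2 — holds.
Sync must be done before Spec — holds.
Sync is due by week 2 — holds.
Sync is blocked on Review — violated.
QA is due by week 2 — holds.
Nico owns both Spec and Migrate and can only do one per week — holds.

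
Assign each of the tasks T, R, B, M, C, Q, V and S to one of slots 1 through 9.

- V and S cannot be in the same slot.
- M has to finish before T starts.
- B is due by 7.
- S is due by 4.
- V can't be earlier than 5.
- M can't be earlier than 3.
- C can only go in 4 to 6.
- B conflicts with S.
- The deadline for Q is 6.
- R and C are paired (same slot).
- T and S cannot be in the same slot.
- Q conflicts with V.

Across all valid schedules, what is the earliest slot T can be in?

4

Precedence pushes T to at least 4.
T at 4 is achievable: R -> 4, M -> 3, S -> 1, T -> 4, Q -> 1, C -> 4, V -> 5, B -> 2.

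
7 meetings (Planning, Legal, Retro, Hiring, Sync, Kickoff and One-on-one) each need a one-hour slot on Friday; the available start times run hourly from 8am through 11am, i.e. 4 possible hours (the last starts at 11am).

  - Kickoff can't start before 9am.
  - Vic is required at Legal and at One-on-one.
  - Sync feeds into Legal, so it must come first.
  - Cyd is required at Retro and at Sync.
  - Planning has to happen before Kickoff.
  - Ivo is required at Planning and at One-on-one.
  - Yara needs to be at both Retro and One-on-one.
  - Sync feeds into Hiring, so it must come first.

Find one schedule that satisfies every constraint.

Legal in 9am, Kickoff in 9am, One-on-one in 10am, Hiring in 9am, Planning in 8am, Retro in 9am, Sync in 8am

Checking: Sync(8am) before Legal(9am); Sync(8am) before Hiring(9am); Planning(8am) before Kickoff(9am); Retro(9am) != One-on-one(10am); Retro(9am) != Sync(8am); Legal(9am) != One-on-one(10am); Planning(8am) != One-on-one(10am); Kickoff=9am in [9am,11am].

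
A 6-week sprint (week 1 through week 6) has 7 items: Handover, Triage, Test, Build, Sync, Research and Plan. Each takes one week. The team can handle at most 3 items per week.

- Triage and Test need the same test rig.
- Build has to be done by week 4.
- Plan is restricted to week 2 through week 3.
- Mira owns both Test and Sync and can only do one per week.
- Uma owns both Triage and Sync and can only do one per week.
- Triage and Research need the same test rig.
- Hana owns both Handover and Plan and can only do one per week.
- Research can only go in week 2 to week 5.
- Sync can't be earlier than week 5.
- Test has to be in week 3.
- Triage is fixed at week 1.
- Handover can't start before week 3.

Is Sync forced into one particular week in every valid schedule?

Sync can be week 5 (e.g. Sync -> week 5; Plan -> week 2; Build -> week 1; Research -> week 2; Handover -> week 3; Triage -> week 1; Test -> week 3) or week 6 (e.g. Test -> week 3, Sync -> week 6, Triage -> week 1, Plan -> week 2, Research -> week 2, Build -> week 1, Handover -> week 3).

No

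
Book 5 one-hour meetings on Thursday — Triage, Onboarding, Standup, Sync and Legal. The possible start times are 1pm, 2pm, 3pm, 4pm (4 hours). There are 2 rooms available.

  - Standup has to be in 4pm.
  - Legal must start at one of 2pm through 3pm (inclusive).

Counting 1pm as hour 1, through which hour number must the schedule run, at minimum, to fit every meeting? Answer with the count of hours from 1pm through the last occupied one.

4 hours

With at most 2 per hour and 5 meetings, at least 3 hours are needed.
Standup can't be placed before 4pm — that is hour 4 counting from 1pm — so the schedule must run through at least 4 hours.
4 works (last occupied hour: 4pm): for example Standup in 4pm; Legal in 2pm; Sync in 2pm; Triage in 1pm; Onboarding in 1pm.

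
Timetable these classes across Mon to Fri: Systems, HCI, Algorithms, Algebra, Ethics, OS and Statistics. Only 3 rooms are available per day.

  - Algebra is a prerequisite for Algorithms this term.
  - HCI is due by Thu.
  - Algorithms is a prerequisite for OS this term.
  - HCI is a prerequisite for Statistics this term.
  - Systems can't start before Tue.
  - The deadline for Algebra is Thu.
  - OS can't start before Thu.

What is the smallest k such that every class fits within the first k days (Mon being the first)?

4

The precedence chain requires at least 3 distinct days.
With at most 3 per day and 7 classes, at least 3 days are needed.
OS can't be placed before Thu — that is day 4 counting from Mon — so the schedule must run through at least 4 days.
4 works (last occupied day: Thu): for example Algebra in Mon, OS in Thu, Algorithms in Tue, Statistics in Tue, Systems in Tue, HCI in Mon, Ethics in Mon.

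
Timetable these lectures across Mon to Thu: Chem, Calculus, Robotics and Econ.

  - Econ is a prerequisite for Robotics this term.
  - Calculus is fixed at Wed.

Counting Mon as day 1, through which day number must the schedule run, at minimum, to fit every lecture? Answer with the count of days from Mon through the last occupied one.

3 days

The precedence chain requires at least 2 distinct days.
Calculus can't be placed before Wed — that is day 3 counting from Mon — so the schedule must run through at least 3 days.
3 works (last occupied day: Wed): for example Chem -> Mon, Econ -> Mon, Robotics -> Tue, Calculus -> Wed.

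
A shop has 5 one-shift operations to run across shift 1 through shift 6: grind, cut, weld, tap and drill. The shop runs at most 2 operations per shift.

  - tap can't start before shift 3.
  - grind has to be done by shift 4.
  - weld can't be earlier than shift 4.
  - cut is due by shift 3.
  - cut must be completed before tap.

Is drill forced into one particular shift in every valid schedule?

drill can be shift 1 (e.g. tap=shift 3; drill=shift 1; cut=shift 1; weld=shift 4; grind=shift 2) or shift 2 (e.g. drill=shift 2, cut=shift 1, weld=shift 4, tap=shift 3, grind=shift 1).

No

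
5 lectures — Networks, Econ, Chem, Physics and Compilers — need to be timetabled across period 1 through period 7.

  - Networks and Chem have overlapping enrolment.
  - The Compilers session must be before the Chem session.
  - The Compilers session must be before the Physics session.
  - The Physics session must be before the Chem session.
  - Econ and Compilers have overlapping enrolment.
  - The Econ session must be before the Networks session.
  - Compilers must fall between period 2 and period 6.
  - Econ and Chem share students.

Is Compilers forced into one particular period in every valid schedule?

No

Compilers can be period 2 (e.g. Compilers=period 2; Networks=period 2; Chem=period 4; Physics=period 3; Econ=period 1) or period 3 (e.g. Physics=period 4, Compilers=period 3, Networks=period 2, Chem=period 5, Econ=period 1).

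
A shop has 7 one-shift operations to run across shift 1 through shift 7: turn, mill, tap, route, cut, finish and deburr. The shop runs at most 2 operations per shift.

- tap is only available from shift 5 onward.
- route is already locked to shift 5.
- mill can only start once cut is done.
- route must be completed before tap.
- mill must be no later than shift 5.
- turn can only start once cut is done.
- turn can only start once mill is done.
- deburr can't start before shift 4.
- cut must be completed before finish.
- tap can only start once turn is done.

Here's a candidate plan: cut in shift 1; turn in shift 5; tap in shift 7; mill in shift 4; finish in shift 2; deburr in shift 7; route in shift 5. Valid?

mill must be no later than shift 5 — holds.
turn can only start once mill is done — holds.
route is already locked to shift 5 — holds.
turn can only start once cut is done — holds.
route must be completed before tap — holds.
cut must be completed before finish — holds.
tap can only start once turn is done — holds.
deburr can't start before shift 4 — holds.
tap is only available from shift 5 onward — holds.
mill can only start once cut is done — holds.
The shop runs at most 2 operations per shift — holds.

Valid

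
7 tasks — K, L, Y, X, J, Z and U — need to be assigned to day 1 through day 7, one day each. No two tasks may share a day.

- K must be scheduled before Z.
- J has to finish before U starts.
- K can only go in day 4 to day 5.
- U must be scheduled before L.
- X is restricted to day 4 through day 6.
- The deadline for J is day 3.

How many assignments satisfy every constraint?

28

Splitting on K: it can be day 4 (16), day 5 (12). Listing each branch's schedules as (L, Y, X, J, Z, U) by day number:
K=day 4: (3,5,6,1,7,2) (3,6,5,1,7,2) (3,7,5,1,6,2) (3,7,6,1,5,2) (5,1,6,2,7,3) (5,2,6,1,7,3) (5,3,6,1,7,2) (6,1,5,2,7,3) (6,2,5,1,7,3) (6,3,5,1,7,2) (7,1,5,2,6,3) (7,1,6,2,5,3) (7,2,5,1,6,3) (7,2,6,1,5,3) (7,3,5,1,6,2) (7,3,6,1,5,2) — 16.
K=day 5: (3,4,6,1,7,2) (3,6,4,1,7,2) (3,7,4,1,6,2) (4,1,6,2,7,3) (4,2,6,1,7,3) (4,3,6,1,7,2) (6,1,4,2,7,3) (6,2,4,1,7,3) (6,3,4,1,7,2) (7,1,4,2,6,3) (7,2,4,1,6,3) (7,3,4,1,6,2) — 12.
Summing: 16 + 12 = 28.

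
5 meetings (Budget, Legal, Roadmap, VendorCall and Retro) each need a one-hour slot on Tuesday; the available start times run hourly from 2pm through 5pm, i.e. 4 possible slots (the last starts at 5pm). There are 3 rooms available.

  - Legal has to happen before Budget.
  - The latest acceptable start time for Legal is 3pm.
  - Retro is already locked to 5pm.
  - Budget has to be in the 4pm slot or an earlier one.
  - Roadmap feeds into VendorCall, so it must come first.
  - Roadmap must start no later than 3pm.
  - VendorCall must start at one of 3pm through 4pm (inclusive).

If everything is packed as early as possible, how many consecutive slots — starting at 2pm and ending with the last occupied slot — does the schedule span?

The precedence chain requires at least 2 distinct slots.
With at most 3 per slot and 5 meetings, at least 2 slots are needed.
Retro can't be placed before 5pm — that is slot 4 counting from 2pm — so the schedule must run through at least 4 slots.
4 works (last occupied slot: 5pm): for example Roadmap=2pm; Budget=3pm; Retro=5pm; VendorCall=3pm; Legal=2pm.

4 slots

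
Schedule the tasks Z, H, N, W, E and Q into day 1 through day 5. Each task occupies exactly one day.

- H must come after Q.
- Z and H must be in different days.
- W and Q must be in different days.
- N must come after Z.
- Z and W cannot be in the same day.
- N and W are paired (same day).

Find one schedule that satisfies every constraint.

Z in day 1; N in day 2; W in day 2; H in day 2; E in day 1; Q in day 1

Checking: Q(day 1) before H(day 2); Z(day 1) before N(day 2); Z(day 1) != W(day 2); Z(day 1) != H(day 2); W(day 2) != Q(day 1); N = W = day 2.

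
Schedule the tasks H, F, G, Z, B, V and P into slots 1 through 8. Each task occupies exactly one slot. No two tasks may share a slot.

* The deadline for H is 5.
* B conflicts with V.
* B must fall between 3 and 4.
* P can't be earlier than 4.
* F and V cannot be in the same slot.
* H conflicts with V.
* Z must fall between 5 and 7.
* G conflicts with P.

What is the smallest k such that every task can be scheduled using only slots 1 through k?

7

With at most 1 per slot and 7 tasks, at least 7 slots are needed.
Z can't be placed before 5, so the schedule must run through at least slot 5.
7 works (last occupied slot: 7): for example V -> 7; B -> 3; G -> 6; P -> 4; H -> 1; F -> 2; Z -> 5.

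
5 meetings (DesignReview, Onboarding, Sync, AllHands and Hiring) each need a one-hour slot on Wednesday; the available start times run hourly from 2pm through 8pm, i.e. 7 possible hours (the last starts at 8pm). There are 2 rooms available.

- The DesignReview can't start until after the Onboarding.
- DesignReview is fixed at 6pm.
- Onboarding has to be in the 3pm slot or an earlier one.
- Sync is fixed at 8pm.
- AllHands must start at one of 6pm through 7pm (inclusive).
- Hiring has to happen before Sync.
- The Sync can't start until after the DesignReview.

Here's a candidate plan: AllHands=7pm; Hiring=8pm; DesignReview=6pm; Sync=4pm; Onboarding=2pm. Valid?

No. Hiring has to happen before Sync is not satisfied.

DesignReview is fixed at 6pm — holds.
Onboarding has to be in the 3pm slot or an earlier one — holds.
AllHands must start at one of 6pm through 7pm (inclusive) — holds.
The DesignReview can't start until after the Onboarding — holds.
There are 2 rooms available — holds.
The Sync can't start until after the DesignReview — violated.
Sync is fixed at 8pm — violated.
Hiring has to happen before Sync — violated.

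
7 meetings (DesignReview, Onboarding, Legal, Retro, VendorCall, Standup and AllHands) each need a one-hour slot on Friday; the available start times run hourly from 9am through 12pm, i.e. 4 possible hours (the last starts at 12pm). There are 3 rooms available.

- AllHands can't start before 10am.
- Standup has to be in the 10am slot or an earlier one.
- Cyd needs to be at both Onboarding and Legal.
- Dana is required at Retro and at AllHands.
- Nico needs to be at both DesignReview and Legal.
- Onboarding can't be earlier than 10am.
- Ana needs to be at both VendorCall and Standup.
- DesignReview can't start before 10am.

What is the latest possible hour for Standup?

Standup's own window allows nothing later than 10am.
Standup at 10am is achievable: Retro=9am; VendorCall=9am; DesignReview=10am; AllHands=11am; Standup=10am; Onboarding=10am; Legal=9am.

10am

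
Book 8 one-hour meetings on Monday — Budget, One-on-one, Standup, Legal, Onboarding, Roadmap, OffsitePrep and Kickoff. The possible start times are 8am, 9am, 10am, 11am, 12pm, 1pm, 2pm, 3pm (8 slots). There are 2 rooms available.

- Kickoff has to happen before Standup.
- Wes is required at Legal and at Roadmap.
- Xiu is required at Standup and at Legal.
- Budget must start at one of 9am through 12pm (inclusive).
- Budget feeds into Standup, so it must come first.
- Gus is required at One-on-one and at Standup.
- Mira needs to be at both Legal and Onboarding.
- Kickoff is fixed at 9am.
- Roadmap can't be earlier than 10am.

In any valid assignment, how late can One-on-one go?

3pm

One-on-one at 3pm is achievable: Onboarding in 11am, One-on-one in 3pm, Kickoff in 9am, Budget in 9am, Roadmap in 10am, OffsitePrep in 8am, Legal in 8am, Standup in 10am.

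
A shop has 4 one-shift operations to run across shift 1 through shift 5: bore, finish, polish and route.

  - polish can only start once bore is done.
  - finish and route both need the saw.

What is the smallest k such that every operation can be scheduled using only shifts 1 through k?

The precedence chain requires at least 2 distinct shifts.
2 works (last occupied shift: shift 2): for example route in shift 2; finish in shift 1; bore in shift 1; polish in shift 2.

2 shifts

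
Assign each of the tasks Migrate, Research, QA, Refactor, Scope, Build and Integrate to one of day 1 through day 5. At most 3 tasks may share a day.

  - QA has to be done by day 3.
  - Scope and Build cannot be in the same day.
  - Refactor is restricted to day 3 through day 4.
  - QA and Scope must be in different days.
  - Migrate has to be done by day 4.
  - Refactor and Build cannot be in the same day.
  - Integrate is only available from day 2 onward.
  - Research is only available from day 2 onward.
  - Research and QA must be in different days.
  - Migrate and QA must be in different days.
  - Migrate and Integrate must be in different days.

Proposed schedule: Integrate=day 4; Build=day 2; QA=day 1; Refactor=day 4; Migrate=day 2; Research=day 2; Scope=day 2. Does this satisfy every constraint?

Research and QA must be in different days — holds.
QA has to be done by day 3 — holds.
Refactor is restricted to day 3 through day 4 — holds.
Migrate and Integrate must be in different days — holds.
Research is only available from day 2 onward — holds.
Scope and Build cannot be in the same day — violated.
Migrate has to be done by day 4 — holds.
Migrate and QA must be in different days — holds.
At most 3 tasks may share a day — violated.
QA and Scope must be in different days — holds.
Refactor and Build cannot be in the same day — holds.
Integrate is only available from day 2 onward — holds.

No. Scope and Build cannot be in the same day is not satisfied.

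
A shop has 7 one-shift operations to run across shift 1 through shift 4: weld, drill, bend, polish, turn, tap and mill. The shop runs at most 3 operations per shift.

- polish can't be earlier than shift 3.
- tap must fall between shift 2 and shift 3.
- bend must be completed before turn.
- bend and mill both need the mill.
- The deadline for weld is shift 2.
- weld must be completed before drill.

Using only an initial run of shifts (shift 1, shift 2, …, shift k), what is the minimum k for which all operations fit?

3

The precedence chain requires at least 2 distinct shifts.
With at most 3 per shift and 7 operations, at least 3 shifts are needed.
polish can't be placed before shift 3, so the schedule must run through at least shift 3.
3 works (last occupied shift: shift 3): for example bend in shift 1; tap in shift 2; polish in shift 3; turn in shift 2; drill in shift 2; weld in shift 1; mill in shift 3.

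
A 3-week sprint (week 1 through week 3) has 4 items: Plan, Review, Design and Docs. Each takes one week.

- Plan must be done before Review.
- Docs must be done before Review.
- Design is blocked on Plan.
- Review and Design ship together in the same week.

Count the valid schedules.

Splitting on Plan: it can be week 1 (3), week 2 (2). Listing each branch's schedules as (Review, Design, Docs) by week number:
Plan=week 1: (2,2,1) (3,3,1) (3,3,2) — 3.
Plan=week 2: (3,3,1) (3,3,2) — 2.
Summing: 3 + 2 = 5.

5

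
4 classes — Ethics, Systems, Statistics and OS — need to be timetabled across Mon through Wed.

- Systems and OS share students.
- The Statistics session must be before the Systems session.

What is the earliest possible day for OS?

OS at Mon is achievable: Ethics -> Mon, Statistics -> Mon, OS -> Mon, Systems -> Tue.

Mon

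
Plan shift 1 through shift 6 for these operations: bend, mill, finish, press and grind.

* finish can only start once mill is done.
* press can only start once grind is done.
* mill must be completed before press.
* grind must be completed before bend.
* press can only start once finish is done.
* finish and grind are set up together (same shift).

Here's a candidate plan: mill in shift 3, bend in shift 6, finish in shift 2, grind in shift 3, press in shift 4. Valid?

grind must be completed before bend — holds.
finish can only start once mill is done — violated.
finish and grind are set up together (same shift) — violated.
mill must be completed before press — holds.
press can only start once grind is done — holds.
press can only start once finish is done — holds.

Invalid. finish can only start once mill is done.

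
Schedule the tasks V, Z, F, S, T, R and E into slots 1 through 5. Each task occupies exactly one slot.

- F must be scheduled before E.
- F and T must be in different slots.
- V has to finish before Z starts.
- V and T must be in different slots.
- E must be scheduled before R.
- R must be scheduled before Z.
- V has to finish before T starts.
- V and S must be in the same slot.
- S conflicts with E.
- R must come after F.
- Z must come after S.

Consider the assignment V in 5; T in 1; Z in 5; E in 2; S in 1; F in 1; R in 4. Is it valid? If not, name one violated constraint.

V and T must be in different slots — holds.
F must be scheduled before E — holds.
V has to finish before Z starts — violated.
E must be scheduled before R — holds.
R must be scheduled before Z — holds.
R must come after F — holds.
F and T must be in different slots — violated.
V has to finish before T starts — violated.
V and S must be in the same slot — violated.
Z must come after S — holds.
S conflicts with E — holds.

No — it violates: V has to finish before T starts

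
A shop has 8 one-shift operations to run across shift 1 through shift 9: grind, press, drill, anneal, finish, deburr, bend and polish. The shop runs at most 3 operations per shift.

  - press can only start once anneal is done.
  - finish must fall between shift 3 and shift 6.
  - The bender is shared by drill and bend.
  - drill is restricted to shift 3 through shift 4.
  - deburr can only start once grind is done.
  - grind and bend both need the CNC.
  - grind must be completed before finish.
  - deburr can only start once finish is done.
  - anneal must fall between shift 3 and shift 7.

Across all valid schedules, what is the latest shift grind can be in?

Downstream work caps grind at shift 5.
grind at shift 5 is achievable: drill in shift 3, anneal in shift 3, finish in shift 6, bend in shift 1, press in shift 4, polish in shift 1, grind in shift 5, deburr in shift 7.

shift 5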